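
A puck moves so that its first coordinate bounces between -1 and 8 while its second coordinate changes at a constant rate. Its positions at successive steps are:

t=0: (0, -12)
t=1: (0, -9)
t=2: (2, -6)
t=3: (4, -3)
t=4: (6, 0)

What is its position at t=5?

(8, 3)

The first coordinate travels 2 per step and bounces off the walls at -1 and 8.
  step 5: 6 → 8
The second coordinate changes by +3 each step: at step 5 it is 3.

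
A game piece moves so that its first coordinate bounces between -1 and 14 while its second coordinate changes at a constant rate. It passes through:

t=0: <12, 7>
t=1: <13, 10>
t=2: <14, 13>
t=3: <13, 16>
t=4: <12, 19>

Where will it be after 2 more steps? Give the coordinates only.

The first coordinate travels 1 per step and bounces off the walls at -1 and 14.
  step 5: 12 → 11
  step 6: 11 → 10
The second coordinate changes by +3 each step: at step 6 it is 25.

<10, 25>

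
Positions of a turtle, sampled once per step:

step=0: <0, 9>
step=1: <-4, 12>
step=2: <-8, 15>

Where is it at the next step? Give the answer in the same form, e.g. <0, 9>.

<-12, 18>

Constant displacement of <-4, +3> per step.
step 3: <-8, 15> + <-4, +3> → <-12, 18>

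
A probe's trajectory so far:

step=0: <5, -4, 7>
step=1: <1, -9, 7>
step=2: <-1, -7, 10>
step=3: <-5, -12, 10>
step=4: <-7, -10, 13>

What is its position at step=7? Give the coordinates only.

<-17, -18, 16>

The moves between consecutive positions are <-4, -5, +0>, <-2, +2, +3>, <-4, -5, +0>, <-2, +2, +3>; they repeat the 2-cycle [<-4, -5, +0>, <-2, +2, +3>].
step 5: apply <-4, -5, +0> → <-11, -15, 13>
step 6: apply <-2, +2, +3> → <-13, -13, 16>
step 7: apply <-4, -5, +0> → <-17, -18, 16>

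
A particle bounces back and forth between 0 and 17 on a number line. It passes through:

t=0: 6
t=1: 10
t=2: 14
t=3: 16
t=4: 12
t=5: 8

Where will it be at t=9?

8

The value reflects between 0 and 17, moving 4 per step.
  step 6: 8 → 4
  step 7: 4 → 0
  step 8: 0 → 4
  step 9: 4 → 8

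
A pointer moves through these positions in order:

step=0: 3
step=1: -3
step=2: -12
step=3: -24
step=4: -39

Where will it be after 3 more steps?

Taking differences between consecutive positions: -6, -9, -12, -15. These grow by -3 each step.
step 5: -39 − 18 → -57
step 6: -57 − 21 → -78
step 7: -78 − 24 → -102

-102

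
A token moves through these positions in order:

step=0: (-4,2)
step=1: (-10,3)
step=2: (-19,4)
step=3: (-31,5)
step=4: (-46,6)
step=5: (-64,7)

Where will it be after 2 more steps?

(-109,9)

Taking differences between consecutive positions: (-6,+1), (-9,+1), (-12,+1), (-15,+1), (-18,+1). These grow by (-3,+0) each step.
step 6: (-64,7) + (-21,+1) → (-85,8)
step 7: (-85,8) + (-24,+1) → (-109,9)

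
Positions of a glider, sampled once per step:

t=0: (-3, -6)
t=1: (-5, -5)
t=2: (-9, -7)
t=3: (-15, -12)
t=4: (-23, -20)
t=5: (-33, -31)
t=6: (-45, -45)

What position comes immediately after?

(-59, -62)

Taking differences between consecutive positions: (-2, +1), (-4, -2), (-6, -5), (-8, -8), (-10, -11), (-12, -14). These grow by (-2, -3) each step.
step 7: (-45, -45) + (-14, -17) → (-59, -62)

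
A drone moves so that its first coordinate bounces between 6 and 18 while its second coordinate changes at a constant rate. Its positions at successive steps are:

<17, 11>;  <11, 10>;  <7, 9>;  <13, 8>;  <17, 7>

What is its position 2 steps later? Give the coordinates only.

<7, 5>

The first coordinate travels 6 per step and bounces off the walls at 6 and 18.
  step 5: 17 → 11
  step 6: 11 → 7
The second coordinate changes by -1 each step: at step 6 it is 5.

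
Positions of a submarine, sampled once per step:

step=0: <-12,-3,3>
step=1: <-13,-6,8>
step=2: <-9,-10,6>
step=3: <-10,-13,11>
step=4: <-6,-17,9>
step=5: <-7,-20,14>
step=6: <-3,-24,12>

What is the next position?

<-4,-27,17>

The moves between consecutive positions are <-1,-3,+5>, <+4,-4,-2>, <-1,-3,+5>, <+4,-4,-2>, <-1,-3,+5>, <+4,-4,-2>; they repeat the 2-cycle [<-1,-3,+5>, <+4,-4,-2>].
step 7: apply <-1,-3,+5> → <-4,-27,17>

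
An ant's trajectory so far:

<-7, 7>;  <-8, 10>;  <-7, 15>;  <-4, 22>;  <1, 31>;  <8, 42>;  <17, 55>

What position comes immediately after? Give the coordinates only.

Successive displacements: <-1, +3>, <+1, +5>, <+3, +7>, <+5, +9>, <+7, +11>, <+9, +13> — each changes by <+2, +2>.
step 7: <17, 55> + <+11, +15> → <28, 70>

<28, 70>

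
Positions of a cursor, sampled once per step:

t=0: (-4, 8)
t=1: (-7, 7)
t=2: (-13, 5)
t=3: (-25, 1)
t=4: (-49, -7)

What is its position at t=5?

(-97, -23)

The jumps are (-3, -1), (-6, -2), (-12, -4), (-24, -8) — a geometric progression with ratio 2.
step 5: (-49, -7) + (-48, -16) → (-97, -23)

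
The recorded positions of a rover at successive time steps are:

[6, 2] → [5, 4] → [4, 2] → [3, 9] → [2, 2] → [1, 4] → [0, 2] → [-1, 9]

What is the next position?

First: linear, -1 per step → -2 at step 8.
Second: cycles through 2, 4, 2, 9 every 4 steps. Step 8 lands at position 0 of the cycle → 2.

[-2, 2]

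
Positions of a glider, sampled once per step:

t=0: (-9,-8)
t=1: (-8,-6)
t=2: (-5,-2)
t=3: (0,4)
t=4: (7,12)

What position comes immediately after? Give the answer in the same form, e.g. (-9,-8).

(16,22)

First differences are (+1,+2), (+3,+4), (+5,+6), (+7,+8); their common second difference is (+2,+2) (constant acceleration).
step 5: (7,12) + (+9,+10) → (16,22)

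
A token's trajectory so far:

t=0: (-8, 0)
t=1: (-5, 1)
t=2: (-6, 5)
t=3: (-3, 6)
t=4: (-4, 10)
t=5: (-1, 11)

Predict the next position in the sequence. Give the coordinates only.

The moves between consecutive positions are (+3, +1), (-1, +4), (+3, +1), (-1, +4), (+3, +1); they repeat the 2-cycle [(+3, +1), (-1, +4)].
step 6: apply (-1, +4) → (-2, 15)

(-2, 15)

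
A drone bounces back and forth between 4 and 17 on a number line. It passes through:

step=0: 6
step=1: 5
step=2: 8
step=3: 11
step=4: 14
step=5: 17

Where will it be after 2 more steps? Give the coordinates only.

The value reflects between 4 and 17, moving 3 per step.
  step 6: 17 → 14
  step 7: 14 → 11

11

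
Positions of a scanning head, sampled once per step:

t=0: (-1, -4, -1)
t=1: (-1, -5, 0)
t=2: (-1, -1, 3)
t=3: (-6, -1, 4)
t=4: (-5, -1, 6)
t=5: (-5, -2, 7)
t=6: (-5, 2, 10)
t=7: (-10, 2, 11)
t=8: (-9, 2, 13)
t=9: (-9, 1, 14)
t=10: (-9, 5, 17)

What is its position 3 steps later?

(-13, 4, 21)

The moves between consecutive positions are (+0, -1, +1), (+0, +4, +3), (-5, +0, +1), (+1, +0, +2), (+0, -1, +1), (+0, +4, +3), (-5, +0, +1), (+1, +0, +2), (+0, -1, +1), (+0, +4, +3); they repeat the 4-cycle [(+0, -1, +1), (+0, +4, +3), (-5, +0, +1), (+1, +0, +2)].
step 11: apply (-5, +0, +1) → (-14, 5, 18)
step 12: apply (+1, +0, +2) → (-13, 5, 20)
step 13: apply (+0, -1, +1) → (-13, 4, 21)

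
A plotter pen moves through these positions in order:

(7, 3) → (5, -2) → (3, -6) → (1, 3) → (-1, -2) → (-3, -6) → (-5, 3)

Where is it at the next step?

(-7, -2)

The first coordinate changes by -2 each step, so at step 7 it is 7 + 7·(-2) = -7.
The second coordinate repeats the cycle [3, -2, -6] with period 3; step 7 mod 3 = 1, giving -2.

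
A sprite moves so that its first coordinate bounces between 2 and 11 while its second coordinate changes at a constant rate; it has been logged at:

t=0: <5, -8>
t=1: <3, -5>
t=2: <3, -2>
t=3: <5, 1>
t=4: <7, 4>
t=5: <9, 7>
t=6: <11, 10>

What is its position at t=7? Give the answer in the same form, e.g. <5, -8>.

The first coordinate travels 2 per step and bounces off the walls at 2 and 11.
  step 7: 11 → 9
The second coordinate changes by +3 each step: at step 7 it is 13.

<9, 13>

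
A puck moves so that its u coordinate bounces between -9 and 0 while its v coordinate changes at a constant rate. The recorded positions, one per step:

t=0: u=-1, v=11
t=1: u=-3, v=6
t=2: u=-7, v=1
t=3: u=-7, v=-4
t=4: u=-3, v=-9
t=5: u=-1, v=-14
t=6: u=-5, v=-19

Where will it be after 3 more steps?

u=-1, v=-34

The u coordinate reflects between -9 and 0, moving 4 per step.
  step 7: -5 → -9
  step 8: -9 → -5
  step 9: -5 → -1
The v coordinate changes by -5 each step: at step 9 it is -34.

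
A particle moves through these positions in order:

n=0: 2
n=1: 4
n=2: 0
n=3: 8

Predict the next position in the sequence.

-8

Consecutive displacements +2, -4, +8 scale by a factor of -2 each step.
step 4: 8 − 16 → -8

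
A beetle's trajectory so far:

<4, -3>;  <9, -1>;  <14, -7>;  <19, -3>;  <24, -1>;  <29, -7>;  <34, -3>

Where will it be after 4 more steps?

<54, -1>

First: linear, +5 per step → 54 at step 10.
Second: cycles through -3, -1, -7 every 3 steps. Step 10 lands at position 1 of the cycle → -1.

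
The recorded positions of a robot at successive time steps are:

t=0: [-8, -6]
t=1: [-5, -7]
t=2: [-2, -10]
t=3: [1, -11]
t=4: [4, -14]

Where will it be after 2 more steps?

[10, -18]

Differencing gives [+3, -1], [+3, -3], [+3, -1], [+3, -3]. This is the pattern [+3, -1], [+3, -3] repeated.
step 5: apply [+3, -1] → [7, -15]
step 6: apply [+3, -3] → [10, -18]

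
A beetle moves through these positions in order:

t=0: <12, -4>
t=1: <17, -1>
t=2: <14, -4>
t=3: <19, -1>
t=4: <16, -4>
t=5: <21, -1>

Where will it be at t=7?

Differencing gives <+5, +3>, <-3, -3>, <+5, +3>, <-3, -3>, <+5, +3>. This is the pattern <+5, +3>, <-3, -3> repeated.
step 6: apply <-3, -3> → <18, -4>
step 7: apply <+5, +3> → <23, -1>

<23, -1>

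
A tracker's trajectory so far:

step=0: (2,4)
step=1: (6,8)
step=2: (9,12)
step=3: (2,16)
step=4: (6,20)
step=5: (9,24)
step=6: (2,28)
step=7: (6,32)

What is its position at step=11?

First: cycles through 2, 6, 9 every 3 steps. Step 11 lands at position 2 of the cycle → 9.
Second: linear, +4 per step → 48 at step 11.

(9,48)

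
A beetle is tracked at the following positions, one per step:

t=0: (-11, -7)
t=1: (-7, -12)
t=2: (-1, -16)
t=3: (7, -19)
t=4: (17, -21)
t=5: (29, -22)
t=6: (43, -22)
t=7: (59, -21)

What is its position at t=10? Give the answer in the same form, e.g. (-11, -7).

(119, -12)

Successive displacements: (+4, -5), (+6, -4), (+8, -3), (+10, -2), (+12, -1), (+14, +0), (+16, +1) — each changes by (+2, +1).
step 8: (59, -21) + (+18, +2) → (77, -19)
step 9: (77, -19) + (+20, +3) → (97, -16)
step 10: (97, -16) + (+22, +4) → (119, -12)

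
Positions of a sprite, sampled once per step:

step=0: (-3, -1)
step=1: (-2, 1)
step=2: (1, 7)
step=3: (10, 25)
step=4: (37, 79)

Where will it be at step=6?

Step-to-step displacements: (+1, +2), (+3, +6), (+9, +18), (+27, +54); each is 3× the previous.
step 5: (37, 79) + (+81, +162) → (118, 241)
step 6: (118, 241) + (+243, +486) → (361, 727)

(361, 727)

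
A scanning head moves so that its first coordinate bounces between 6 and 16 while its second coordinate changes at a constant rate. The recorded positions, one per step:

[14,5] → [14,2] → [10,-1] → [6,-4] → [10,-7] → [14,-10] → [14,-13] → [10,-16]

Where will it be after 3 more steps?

[14,-25]

The first coordinate reflects between 6 and 16, moving 4 per step.
  step 8: 10 → 6
  step 9: 6 → 10
  step 10: 10 → 14
The second coordinate changes by -3 each step: at step 10 it is -25.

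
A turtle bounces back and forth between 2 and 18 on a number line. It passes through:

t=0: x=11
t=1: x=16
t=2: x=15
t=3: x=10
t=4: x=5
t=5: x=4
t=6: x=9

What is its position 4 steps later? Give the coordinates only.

x=7

The value travels 5 per step and bounces off the walls at 2 and 18.
  step 7: 9 → 14
  step 8: 14 → 17
  step 9: 17 → 12
  step 10: 12 → 7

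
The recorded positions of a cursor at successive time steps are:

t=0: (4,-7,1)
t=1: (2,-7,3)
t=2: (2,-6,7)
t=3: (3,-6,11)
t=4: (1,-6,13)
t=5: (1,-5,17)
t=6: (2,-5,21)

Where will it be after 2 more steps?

(0,-4,27)

Step-to-step displacements: (-2,+0,+2), (+0,+1,+4), (+1,+0,+4), (-2,+0,+2), (+0,+1,+4), (+1,+0,+4) — a repeating cycle of length 3.
step 7: apply (-2,+0,+2) → (0,-5,23)
step 8: apply (+0,+1,+4) → (0,-4,27)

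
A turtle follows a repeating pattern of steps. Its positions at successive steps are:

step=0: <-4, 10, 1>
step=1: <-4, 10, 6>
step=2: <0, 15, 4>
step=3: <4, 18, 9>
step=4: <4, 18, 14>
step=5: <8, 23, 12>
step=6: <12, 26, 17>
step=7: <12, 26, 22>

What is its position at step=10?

<20, 34, 30>

Differencing gives <+0, +0, +5>, <+4, +5, -2>, <+4, +3, +5>, <+0, +0, +5>, <+4, +5, -2>, <+4, +3, +5>, <+0, +0, +5>. This is the pattern <+0, +0, +5>, <+4, +5, -2>, <+4, +3, +5> repeated.
step 8: apply <+4, +5, -2> → <16, 31, 20>
step 9: apply <+4, +3, +5> → <20, 34, 25>
step 10: apply <+0, +0, +5> → <20, 34, 30>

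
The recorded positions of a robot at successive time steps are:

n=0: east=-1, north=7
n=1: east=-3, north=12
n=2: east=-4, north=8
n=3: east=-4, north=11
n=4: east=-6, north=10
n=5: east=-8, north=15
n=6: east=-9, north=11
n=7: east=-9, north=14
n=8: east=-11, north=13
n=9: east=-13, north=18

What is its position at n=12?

east=-16, north=16

The moves between consecutive positions are (-2,+5), (-1,-4), (+0,+3), (-2,-1), (-2,+5), (-1,-4), (+0,+3), (-2,-1), (-2,+5); they repeat the 4-cycle [(-2,+5), (-1,-4), (+0,+3), (-2,-1)].
step 10: apply (-1,-4) → east=-14, north=14
step 11: apply (+0,+3) → east=-14, north=17
step 12: apply (-2,-1) → east=-16, north=16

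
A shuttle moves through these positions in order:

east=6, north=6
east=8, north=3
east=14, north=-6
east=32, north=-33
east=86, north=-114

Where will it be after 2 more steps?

The jumps are (+2,-3), (+6,-9), (+18,-27), (+54,-81) — a geometric progression with ratio 3.
step 5: east=86, north=-114 + (+162,-243) → east=248, north=-357
step 6: east=248, north=-357 + (+486,-729) → east=734, north=-1086

east=734, north=-1086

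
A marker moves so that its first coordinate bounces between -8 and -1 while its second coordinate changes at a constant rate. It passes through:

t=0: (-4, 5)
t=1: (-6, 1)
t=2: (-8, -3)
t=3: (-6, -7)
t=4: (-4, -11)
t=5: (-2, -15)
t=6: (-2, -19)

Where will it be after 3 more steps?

(-8, -31)

The first coordinate travels 2 per step and bounces off the walls at -8 and -1.
  step 7: -2 → -4
  step 8: -4 → -6
  step 9: -6 → -8
The second coordinate changes by -4 each step: at step 9 it is -31.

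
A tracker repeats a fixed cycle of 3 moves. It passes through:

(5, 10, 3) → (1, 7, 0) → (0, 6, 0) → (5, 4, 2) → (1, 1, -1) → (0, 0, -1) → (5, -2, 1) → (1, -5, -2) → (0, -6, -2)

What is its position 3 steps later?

(0, -12, -3)

Step-to-step displacements: (-4, -3, -3), (-1, -1, +0), (+5, -2, +2), (-4, -3, -3), (-1, -1, +0), (+5, -2, +2), (-4, -3, -3), (-1, -1, +0) — a repeating cycle of length 3.
step 9: apply (+5, -2, +2) → (5, -8, 0)
step 10: apply (-4, -3, -3) → (1, -11, -3)
step 11: apply (-1, -1, +0) → (0, -12, -3)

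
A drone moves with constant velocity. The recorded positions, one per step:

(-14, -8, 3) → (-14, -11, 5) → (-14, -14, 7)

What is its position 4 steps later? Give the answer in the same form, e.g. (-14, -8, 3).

The position changes by (+0, -3, +2) every step.
step 3: (-14, -14, 7) + (+0, -3, +2) → (-14, -17, 9)
step 4: (-14, -17, 9) + (+0, -3, +2) → (-14, -20, 11)
step 5: (-14, -20, 11) + (+0, -3, +2) → (-14, -23, 13)
step 6: (-14, -23, 13) + (+0, -3, +2) → (-14, -26, 15)

(-14, -26, 15)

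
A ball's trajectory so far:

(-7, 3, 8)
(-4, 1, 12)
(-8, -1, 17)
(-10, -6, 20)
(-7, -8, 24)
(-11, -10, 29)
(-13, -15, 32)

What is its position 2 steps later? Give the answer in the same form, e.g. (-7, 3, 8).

(-14, -19, 41)

The moves between consecutive positions are (+3, -2, +4), (-4, -2, +5), (-2, -5, +3), (+3, -2, +4), (-4, -2, +5), (-2, -5, +3); they repeat the 3-cycle [(+3, -2, +4), (-4, -2, +5), (-2, -5, +3)].
step 7: apply (+3, -2, +4) → (-10, -17, 36)
step 8: apply (-4, -2, +5) → (-14, -19, 41)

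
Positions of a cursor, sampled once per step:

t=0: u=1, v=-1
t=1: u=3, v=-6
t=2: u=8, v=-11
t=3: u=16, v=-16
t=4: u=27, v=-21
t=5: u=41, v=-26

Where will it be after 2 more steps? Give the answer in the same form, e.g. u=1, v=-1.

u=78, v=-36

First differences are (+2, -5), (+5, -5), (+8, -5), (+11, -5), (+14, -5); their common second difference is (+3, +0) (constant acceleration).
step 6: u=41, v=-26 + (+17, -5) → u=58, v=-31
step 7: u=58, v=-31 + (+20, -5) → u=78, v=-36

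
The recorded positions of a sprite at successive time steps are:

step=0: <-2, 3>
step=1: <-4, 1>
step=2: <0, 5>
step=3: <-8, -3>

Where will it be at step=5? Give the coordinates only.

<-24, -19>

Consecutive displacements <-2, -2>, <+4, +4>, <-8, -8> scale by a factor of -2 each step.
step 4: <-8, -3> + <+16, +16> → <8, 13>
step 5: <8, 13> + <-32, -32> → <-24, -19>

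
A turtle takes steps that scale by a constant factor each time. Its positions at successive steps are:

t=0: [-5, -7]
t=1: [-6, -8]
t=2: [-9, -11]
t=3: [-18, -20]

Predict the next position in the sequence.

Consecutive displacements [-1, -1], [-3, -3], [-9, -9] scale by a factor of 3 each step.
step 4: [-18, -20] + [-27, -27] → [-45, -47]

[-45, -47]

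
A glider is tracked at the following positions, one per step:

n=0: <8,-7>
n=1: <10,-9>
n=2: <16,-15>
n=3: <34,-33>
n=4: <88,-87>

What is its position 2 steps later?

The jumps are <+2,-2>, <+6,-6>, <+18,-18>, <+54,-54> — a geometric progression with ratio 3.
step 5: <88,-87> + <+162,-162> → <250,-249>
step 6: <250,-249> + <+486,-486> → <736,-735>

<736,-735>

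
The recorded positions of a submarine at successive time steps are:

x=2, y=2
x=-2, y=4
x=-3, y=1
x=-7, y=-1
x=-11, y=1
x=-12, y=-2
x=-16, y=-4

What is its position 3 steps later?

x=-25, y=-7

Step-to-step displacements: (-4, +2), (-1, -3), (-4, -2), (-4, +2), (-1, -3), (-4, -2) — a repeating cycle of length 3.
step 7: apply (-4, +2) → x=-20, y=-2
step 8: apply (-1, -3) → x=-21, y=-5
step 9: apply (-4, -2) → x=-25, y=-7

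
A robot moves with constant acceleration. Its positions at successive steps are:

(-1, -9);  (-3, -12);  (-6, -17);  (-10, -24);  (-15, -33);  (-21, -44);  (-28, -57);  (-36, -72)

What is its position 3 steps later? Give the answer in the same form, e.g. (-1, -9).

First differences are (-2, -3), (-3, -5), (-4, -7), (-5, -9), (-6, -11), (-7, -13), (-8, -15); their common second difference is (-1, -2) (constant acceleration).
step 8: (-36, -72) + (-9, -17) → (-45, -89)
step 9: (-45, -89) + (-10, -19) → (-55, -108)
step 10: (-55, -108) + (-11, -21) → (-66, -129)

(-66, -129)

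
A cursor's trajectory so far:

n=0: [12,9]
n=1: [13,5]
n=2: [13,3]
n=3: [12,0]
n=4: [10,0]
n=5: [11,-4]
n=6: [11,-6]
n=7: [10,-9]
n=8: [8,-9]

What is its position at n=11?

[8,-18]

The moves between consecutive positions are [+1,-4], [+0,-2], [-1,-3], [-2,+0], [+1,-4], [+0,-2], [-1,-3], [-2,+0]; they repeat the 4-cycle [[+1,-4], [+0,-2], [-1,-3], [-2,+0]].
step 9: apply [+1,-4] → [9,-13]
step 10: apply [+0,-2] → [9,-15]
step 11: apply [-1,-3] → [8,-18]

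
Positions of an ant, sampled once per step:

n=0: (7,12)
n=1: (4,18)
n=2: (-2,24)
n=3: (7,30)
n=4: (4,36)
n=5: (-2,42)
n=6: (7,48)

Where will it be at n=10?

The first coordinate repeats the cycle [7, 4, -2] with period 3; step 10 mod 3 = 1, giving 4.
The second coordinate changes by +6 each step, so at step 10 it is 12 + 10·(6) = 72.

(4,72)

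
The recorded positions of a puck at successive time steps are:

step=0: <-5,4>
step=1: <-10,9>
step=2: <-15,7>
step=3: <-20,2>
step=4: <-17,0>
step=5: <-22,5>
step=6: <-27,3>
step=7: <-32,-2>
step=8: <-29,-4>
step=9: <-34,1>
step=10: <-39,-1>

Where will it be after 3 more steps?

The moves between consecutive positions are <-5,+5>, <-5,-2>, <-5,-5>, <+3,-2>, <-5,+5>, <-5,-2>, <-5,-5>, <+3,-2>, <-5,+5>, <-5,-2>; they repeat the 4-cycle [<-5,+5>, <-5,-2>, <-5,-5>, <+3,-2>].
step 11: apply <-5,-5> → <-44,-6>
step 12: apply <+3,-2> → <-41,-8>
step 13: apply <-5,+5> → <-46,-3>

<-46,-3>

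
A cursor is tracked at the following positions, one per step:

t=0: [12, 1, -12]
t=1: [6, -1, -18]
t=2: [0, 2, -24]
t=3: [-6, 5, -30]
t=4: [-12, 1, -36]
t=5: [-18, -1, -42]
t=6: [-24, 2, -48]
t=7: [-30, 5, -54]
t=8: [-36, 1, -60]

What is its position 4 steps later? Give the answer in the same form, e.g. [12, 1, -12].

[-60, 1, -84]

First: linear, -6 per step → -60 at step 12.
Second: cycles through 1, -1, 2, 5 every 4 steps. Step 12 lands at position 0 of the cycle → 1.
Third: linear, -6 per step → -84 at step 12.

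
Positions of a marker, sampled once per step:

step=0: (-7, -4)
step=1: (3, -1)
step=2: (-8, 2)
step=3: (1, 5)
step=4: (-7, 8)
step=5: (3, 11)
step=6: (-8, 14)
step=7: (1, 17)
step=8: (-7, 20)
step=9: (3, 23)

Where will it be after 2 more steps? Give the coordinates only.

(1, 29)

First: cycles through -7, 3, -8, 1 every 4 steps. Step 11 lands at position 3 of the cycle → 1.
Second: linear, +3 per step → 29 at step 11.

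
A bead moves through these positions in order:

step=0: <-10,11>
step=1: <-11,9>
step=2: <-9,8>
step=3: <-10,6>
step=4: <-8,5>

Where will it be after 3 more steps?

Step-to-step displacements: <-1,-2>, <+2,-1>, <-1,-2>, <+2,-1> — a repeating cycle of length 2.
step 5: apply <-1,-2> → <-9,3>
step 6: apply <+2,-1> → <-7,2>
step 7: apply <-1,-2> → <-8,0>

<-8,0>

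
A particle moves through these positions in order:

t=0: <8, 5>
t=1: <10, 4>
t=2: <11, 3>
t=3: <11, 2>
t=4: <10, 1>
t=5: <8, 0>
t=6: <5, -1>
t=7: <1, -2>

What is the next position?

First differences are <+2, -1>, <+1, -1>, <+0, -1>, <-1, -1>, <-2, -1>, <-3, -1>, <-4, -1>; their common second difference is <-1, +0> (constant acceleration).
step 8: <1, -2> + <-5, -1> → <-4, -3>

<-4, -3>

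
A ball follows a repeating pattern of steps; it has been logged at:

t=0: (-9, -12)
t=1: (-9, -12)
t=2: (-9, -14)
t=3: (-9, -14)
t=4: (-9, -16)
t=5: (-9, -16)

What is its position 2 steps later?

Step-to-step displacements: (+0, +0), (+0, -2), (+0, +0), (+0, -2), (+0, +0) — a repeating cycle of length 2.
step 6: apply (+0, -2) → (-9, -18)
step 7: apply (+0, +0) → (-9, -18)

(-9, -18)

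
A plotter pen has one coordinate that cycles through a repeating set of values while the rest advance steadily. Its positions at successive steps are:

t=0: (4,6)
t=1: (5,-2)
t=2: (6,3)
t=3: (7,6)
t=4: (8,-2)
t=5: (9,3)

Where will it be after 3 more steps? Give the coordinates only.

First: linear, +1 per step → 12 at step 8.
Second: cycles through 6, -2, 3 every 3 steps. Step 8 lands at position 2 of the cycle → 3.

(12,3)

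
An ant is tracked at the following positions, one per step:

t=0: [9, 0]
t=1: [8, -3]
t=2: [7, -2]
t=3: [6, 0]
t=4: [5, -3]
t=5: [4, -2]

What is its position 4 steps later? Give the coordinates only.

The first coordinate changes by -1 each step, so at step 9 it is 9 + 9·(-1) = 0.
The second coordinate repeats the cycle [0, -3, -2] with period 3; step 9 mod 3 = 0, giving 0.

[0, 0]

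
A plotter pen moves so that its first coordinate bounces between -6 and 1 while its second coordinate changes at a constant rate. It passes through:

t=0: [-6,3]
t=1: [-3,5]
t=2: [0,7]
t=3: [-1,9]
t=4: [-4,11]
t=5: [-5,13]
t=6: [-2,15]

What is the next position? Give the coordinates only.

[1,17]

The first coordinate reflects between -6 and 1, moving 3 per step.
  step 7: -2 → 1
The second coordinate changes by +2 each step: at step 7 it is 17.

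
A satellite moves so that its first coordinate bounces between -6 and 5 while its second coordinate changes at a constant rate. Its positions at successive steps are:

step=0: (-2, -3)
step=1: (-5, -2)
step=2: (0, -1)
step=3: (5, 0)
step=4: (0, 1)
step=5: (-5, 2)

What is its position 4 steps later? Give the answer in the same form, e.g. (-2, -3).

(-3, 6)

The first coordinate reflects between -6 and 5, moving 5 per step.
  step 6: -5 → -2
  step 7: -2 → 3
  step 8: 3 → 2
  step 9: 2 → -3
The second coordinate changes by +1 each step: at step 9 it is 6.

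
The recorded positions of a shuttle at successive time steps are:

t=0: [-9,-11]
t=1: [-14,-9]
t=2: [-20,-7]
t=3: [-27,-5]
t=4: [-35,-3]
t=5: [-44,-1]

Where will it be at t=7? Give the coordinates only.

[-65,3]

Successive displacements: [-5,+2], [-6,+2], [-7,+2], [-8,+2], [-9,+2] — each changes by [-1,+0].
step 6: [-44,-1] + [-10,+2] → [-54,1]
step 7: [-54,1] + [-11,+2] → [-65,3]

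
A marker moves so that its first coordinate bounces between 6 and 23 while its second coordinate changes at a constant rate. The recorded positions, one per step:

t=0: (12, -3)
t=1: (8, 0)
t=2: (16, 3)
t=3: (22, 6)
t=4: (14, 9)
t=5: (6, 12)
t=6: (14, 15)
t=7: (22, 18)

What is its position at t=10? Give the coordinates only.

(12, 27)

The first coordinate reflects between 6 and 23, moving 8 per step.
  step 8: 22 → 16
  step 9: 16 → 8
  step 10: 8 → 12
The second coordinate changes by +3 each step: at step 10 it is 27.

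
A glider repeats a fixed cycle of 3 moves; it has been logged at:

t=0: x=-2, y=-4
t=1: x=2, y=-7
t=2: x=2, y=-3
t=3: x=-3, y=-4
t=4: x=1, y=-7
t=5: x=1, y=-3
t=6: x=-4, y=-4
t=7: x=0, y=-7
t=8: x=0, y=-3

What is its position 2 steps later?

x=-1, y=-7

Step-to-step displacements: (+4, -3), (+0, +4), (-5, -1), (+4, -3), (+0, +4), (-5, -1), (+4, -3), (+0, +4) — a repeating cycle of length 3.
step 9: apply (-5, -1) → x=-5, y=-4
step 10: apply (+4, -3) → x=-1, y=-7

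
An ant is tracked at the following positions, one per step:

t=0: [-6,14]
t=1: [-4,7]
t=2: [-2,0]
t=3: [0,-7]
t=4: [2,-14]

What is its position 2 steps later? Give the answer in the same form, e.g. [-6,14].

[6,-28]

Constant displacement of [+2,-7] per step.
step 5: [2,-14] + [+2,-7] → [4,-21]
step 6: [4,-21] + [+2,-7] → [6,-28]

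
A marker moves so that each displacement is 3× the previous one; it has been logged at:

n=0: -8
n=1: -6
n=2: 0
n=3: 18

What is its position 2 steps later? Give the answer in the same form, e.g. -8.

234

Step-to-step displacements: +2, +6, +18; each is 3× the previous.
step 4: 18 + 54 → 72
step 5: 72 + 162 → 234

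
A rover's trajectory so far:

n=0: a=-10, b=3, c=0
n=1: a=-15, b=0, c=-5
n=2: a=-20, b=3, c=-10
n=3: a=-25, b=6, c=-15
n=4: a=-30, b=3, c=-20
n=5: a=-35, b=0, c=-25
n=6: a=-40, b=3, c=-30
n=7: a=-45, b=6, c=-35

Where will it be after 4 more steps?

a=-65, b=6, c=-55

A: linear, -5 per step → -65 at step 11.
B: cycles through 3, 0, 3, 6 every 4 steps. Step 11 lands at position 3 of the cycle → 6.
C: linear, -5 per step → -55 at step 11.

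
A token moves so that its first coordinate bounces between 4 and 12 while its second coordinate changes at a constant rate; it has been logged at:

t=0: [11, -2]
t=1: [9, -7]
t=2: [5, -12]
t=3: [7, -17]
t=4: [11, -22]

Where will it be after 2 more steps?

[5, -32]

The first coordinate travels 4 per step and bounces off the walls at 4 and 12.
  step 5: 11 → 9
  step 6: 9 → 5
The second coordinate changes by -5 each step: at step 6 it is -32.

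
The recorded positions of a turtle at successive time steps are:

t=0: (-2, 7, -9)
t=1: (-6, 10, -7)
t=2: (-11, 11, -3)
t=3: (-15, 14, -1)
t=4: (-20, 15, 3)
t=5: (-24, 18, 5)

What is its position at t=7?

The moves between consecutive positions are (-4, +3, +2), (-5, +1, +4), (-4, +3, +2), (-5, +1, +4), (-4, +3, +2); they repeat the 2-cycle [(-4, +3, +2), (-5, +1, +4)].
step 6: apply (-5, +1, +4) → (-29, 19, 9)
step 7: apply (-4, +3, +2) → (-33, 22, 11)

(-33, 22, 11)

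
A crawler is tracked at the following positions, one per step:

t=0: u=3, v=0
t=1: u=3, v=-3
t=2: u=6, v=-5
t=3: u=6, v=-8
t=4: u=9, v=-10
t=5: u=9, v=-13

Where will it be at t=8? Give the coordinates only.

Differencing gives (+0,-3), (+3,-2), (+0,-3), (+3,-2), (+0,-3). This is the pattern (+0,-3), (+3,-2) repeated.
step 6: apply (+3,-2) → u=12, v=-15
step 7: apply (+0,-3) → u=12, v=-18
step 8: apply (+3,-2) → u=15, v=-20

u=15, v=-20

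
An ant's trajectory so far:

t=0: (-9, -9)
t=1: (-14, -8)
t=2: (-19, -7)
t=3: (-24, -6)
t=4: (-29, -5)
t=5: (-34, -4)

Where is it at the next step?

Constant displacement of (-5, +1) per step.
step 6: (-34, -4) + (-5, +1) → (-39, -3)

(-39, -3)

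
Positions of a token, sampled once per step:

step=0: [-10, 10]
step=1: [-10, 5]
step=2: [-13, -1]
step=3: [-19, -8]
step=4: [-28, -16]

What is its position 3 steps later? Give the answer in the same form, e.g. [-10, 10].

First differences are [+0, -5], [-3, -6], [-6, -7], [-9, -8]; their common second difference is [-3, -1] (constant acceleration).
step 5: [-28, -16] + [-12, -9] → [-40, -25]
step 6: [-40, -25] + [-15, -10] → [-55, -35]
step 7: [-55, -35] + [-18, -11] → [-73, -46]

[-73, -46]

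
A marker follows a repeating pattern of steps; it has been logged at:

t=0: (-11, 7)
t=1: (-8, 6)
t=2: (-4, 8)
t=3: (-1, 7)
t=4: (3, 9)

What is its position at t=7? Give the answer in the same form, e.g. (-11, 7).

The moves between consecutive positions are (+3, -1), (+4, +2), (+3, -1), (+4, +2); they repeat the 2-cycle [(+3, -1), (+4, +2)].
step 5: apply (+3, -1) → (6, 8)
step 6: apply (+4, +2) → (10, 10)
step 7: apply (+3, -1) → (13, 9)

(13, 9)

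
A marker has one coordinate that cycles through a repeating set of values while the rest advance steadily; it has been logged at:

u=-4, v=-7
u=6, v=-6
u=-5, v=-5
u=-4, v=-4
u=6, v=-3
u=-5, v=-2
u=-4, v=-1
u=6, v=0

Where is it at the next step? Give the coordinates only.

u=-5, v=1

The u coordinate repeats the cycle [-4, 6, -5] with period 3; step 8 mod 3 = 2, giving -5.
The v coordinate changes by +1 each step, so at step 8 it is -7 + 8·(1) = 1.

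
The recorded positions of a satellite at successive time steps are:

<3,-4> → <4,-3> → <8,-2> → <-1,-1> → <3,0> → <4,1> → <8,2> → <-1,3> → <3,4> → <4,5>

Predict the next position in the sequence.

First: cycles through 3, 4, 8, -1 every 4 steps. Step 10 lands at position 2 of the cycle → 8.
Second: linear, +1 per step → 6 at step 10.

<8,6>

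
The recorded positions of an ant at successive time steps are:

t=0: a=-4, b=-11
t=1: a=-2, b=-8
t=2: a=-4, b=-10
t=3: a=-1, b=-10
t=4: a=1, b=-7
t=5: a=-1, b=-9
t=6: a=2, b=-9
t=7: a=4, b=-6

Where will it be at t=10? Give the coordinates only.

Step-to-step displacements: (+2, +3), (-2, -2), (+3, +0), (+2, +3), (-2, -2), (+3, +0), (+2, +3) — a repeating cycle of length 3.
step 8: apply (-2, -2) → a=2, b=-8
step 9: apply (+3, +0) → a=5, b=-8
step 10: apply (+2, +3) → a=7, b=-5

a=7, b=-5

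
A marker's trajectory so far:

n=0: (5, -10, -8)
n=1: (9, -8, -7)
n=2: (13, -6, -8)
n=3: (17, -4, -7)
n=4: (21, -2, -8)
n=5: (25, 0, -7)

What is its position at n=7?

(33, 4, -7)

First: linear, +4 per step → 33 at step 7.
Second: linear, +2 per step → 4 at step 7.
Third: cycles through -8, -7 every 2 steps. Step 7 lands at position 1 of the cycle → -7.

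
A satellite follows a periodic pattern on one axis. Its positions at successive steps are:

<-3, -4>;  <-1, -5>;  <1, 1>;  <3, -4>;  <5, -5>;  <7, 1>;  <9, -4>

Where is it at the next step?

<11, -5>

First: linear, +2 per step → 11 at step 7.
Second: cycles through -4, -5, 1 every 3 steps. Step 7 lands at position 1 of the cycle → -5.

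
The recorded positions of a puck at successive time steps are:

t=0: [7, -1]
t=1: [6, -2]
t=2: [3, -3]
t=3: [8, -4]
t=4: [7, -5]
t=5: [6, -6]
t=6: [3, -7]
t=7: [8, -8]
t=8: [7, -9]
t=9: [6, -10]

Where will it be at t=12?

[7, -13]

The first coordinate repeats the cycle [7, 6, 3, 8] with period 4; step 12 mod 4 = 0, giving 7.
The second coordinate changes by -1 each step, so at step 12 it is -1 + 12·(-1) = -13.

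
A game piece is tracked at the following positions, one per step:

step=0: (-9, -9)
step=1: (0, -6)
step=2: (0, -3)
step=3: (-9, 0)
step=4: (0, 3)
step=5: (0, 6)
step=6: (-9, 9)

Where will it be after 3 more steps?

(-9, 18)

The first coordinate repeats the cycle [-9, 0, 0] with period 3; step 9 mod 3 = 0, giving -9.
The second coordinate changes by +3 each step, so at step 9 it is -9 + 9·(3) = 18.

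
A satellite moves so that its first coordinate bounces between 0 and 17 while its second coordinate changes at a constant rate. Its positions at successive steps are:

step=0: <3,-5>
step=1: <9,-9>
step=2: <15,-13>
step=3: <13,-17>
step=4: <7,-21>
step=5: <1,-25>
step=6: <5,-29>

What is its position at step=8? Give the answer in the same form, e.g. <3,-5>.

<17,-37>

The first coordinate travels 6 per step and bounces off the walls at 0 and 17.
  step 7: 5 → 11
  step 8: 11 → 17
The second coordinate changes by -4 each step: at step 8 it is -37.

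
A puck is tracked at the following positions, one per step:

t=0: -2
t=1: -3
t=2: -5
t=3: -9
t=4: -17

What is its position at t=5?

The jumps are -1, -2, -4, -8 — a geometric progression with ratio 2.
step 5: -17 − 16 → -33

-33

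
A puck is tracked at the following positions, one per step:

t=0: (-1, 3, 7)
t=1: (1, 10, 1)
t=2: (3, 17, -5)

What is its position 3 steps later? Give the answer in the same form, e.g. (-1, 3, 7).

Each step adds (+2, +7, -6) to the position.
step 3: (3, 17, -5) + (+2, +7, -6) → (5, 24, -11)
step 4: (5, 24, -11) + (+2, +7, -6) → (7, 31, -17)
step 5: (7, 31, -17) + (+2, +7, -6) → (9, 38, -23)

(9, 38, -23)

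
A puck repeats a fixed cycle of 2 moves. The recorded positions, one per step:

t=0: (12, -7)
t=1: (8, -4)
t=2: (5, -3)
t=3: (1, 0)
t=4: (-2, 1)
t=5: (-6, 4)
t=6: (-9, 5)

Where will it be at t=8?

Step-to-step displacements: (-4, +3), (-3, +1), (-4, +3), (-3, +1), (-4, +3), (-3, +1) — a repeating cycle of length 2.
step 7: apply (-4, +3) → (-13, 8)
step 8: apply (-3, +1) → (-16, 9)

(-16, 9)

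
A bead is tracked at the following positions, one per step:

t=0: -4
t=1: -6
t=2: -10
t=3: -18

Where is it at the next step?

-34

The jumps are -2, -4, -8 — a geometric progression with ratio 2.
step 4: -18 − 16 → -34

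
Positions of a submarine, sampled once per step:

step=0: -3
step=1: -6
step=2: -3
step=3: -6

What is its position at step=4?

The jumps are -3, +3, -3 — a geometric progression with ratio -1.
step 4: -6 + 3 → -3

-3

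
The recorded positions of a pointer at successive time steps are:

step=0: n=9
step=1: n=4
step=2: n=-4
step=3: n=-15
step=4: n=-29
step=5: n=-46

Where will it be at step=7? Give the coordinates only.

n=-89

Taking differences between consecutive positions: -5, -8, -11, -14, -17. These grow by -3 each step.
step 6: -46 − 20 → n=-66
step 7: -66 − 23 → n=-89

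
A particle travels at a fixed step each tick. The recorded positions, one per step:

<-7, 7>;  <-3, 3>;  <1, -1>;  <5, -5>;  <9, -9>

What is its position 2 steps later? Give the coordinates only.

The position changes by <+4, -4> every step.
step 5: <9, -9> + <+4, -4> → <13, -13>
step 6: <13, -13> + <+4, -4> → <17, -17>

<17, -17>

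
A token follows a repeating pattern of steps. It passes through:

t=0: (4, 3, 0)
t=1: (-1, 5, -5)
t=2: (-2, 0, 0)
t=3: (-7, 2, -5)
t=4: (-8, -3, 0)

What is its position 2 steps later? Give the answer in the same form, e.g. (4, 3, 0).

Differencing gives (-5, +2, -5), (-1, -5, +5), (-5, +2, -5), (-1, -5, +5). This is the pattern (-5, +2, -5), (-1, -5, +5) repeated.
step 5: apply (-5, +2, -5) → (-13, -1, -5)
step 6: apply (-1, -5, +5) → (-14, -6, 0)

(-14, -6, 0)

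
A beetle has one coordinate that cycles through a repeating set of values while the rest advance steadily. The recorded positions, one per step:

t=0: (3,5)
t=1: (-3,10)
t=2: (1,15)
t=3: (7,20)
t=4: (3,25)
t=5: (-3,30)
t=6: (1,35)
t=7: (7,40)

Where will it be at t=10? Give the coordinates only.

(1,55)

First: cycles through 3, -3, 1, 7 every 4 steps. Step 10 lands at position 2 of the cycle → 1.
Second: linear, +5 per step → 55 at step 10.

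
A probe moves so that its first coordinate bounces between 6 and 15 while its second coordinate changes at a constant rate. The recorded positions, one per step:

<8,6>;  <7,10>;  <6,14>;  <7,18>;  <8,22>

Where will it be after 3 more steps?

The first coordinate travels 1 per step and bounces off the walls at 6 and 15.
  step 5: 8 → 9
  step 6: 9 → 10
  step 7: 10 → 11
The second coordinate changes by +4 each step: at step 7 it is 34.

<11,34>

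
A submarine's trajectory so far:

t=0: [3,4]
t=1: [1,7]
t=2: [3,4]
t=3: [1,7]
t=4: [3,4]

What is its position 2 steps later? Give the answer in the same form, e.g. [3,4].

[3,4]

Consecutive displacements [-2,+3], [+2,-3], [-2,+3], [+2,-3] scale by a factor of -1 each step.
step 5: [3,4] + [-2,+3] → [1,7]
step 6: [1,7] + [+2,-3] → [3,4]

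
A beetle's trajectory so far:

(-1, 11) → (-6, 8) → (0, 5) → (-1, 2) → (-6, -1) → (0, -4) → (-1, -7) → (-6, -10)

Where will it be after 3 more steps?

First: cycles through -1, -6, 0 every 3 steps. Step 10 lands at position 1 of the cycle → -6.
Second: linear, -3 per step → -19 at step 10.

(-6, -19)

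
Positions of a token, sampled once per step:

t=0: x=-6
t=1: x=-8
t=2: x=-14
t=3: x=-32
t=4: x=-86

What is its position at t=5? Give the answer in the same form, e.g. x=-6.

The jumps are -2, -6, -18, -54 — a geometric progression with ratio 3.
step 5: -86 − 162 → x=-248

x=-248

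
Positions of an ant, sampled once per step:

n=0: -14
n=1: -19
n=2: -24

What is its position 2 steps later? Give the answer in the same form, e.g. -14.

-34

Each step adds -5 to the position.
step 3: -24 − 5 → -29
step 4: -29 − 5 → -34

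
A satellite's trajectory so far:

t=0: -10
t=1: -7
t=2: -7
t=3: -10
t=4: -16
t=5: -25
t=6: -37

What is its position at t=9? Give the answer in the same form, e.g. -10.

Successive displacements: +3, +0, -3, -6, -9, -12 — each changes by -3.
step 7: -37 − 15 → -52
step 8: -52 − 18 → -70
step 9: -70 − 21 → -91

-91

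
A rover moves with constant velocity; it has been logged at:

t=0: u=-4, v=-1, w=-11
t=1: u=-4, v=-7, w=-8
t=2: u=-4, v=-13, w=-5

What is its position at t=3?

u=-4, v=-19, w=-2

Each step adds (+0, -6, +3) to the position.
step 3: u=-4, v=-13, w=-5 + (+0, -6, +3) → u=-4, v=-19, w=-2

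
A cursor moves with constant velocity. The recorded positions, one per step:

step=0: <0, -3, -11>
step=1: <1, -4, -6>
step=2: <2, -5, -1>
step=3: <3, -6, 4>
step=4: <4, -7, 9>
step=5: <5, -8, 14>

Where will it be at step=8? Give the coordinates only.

<8, -11, 29>

Each step adds <+1, -1, +5> to the position.
step 6: <5, -8, 14> + <+1, -1, +5> → <6, -9, 19>
step 7: <6, -9, 19> + <+1, -1, +5> → <7, -10, 24>
step 8: <7, -10, 24> + <+1, -1, +5> → <8, -11, 29>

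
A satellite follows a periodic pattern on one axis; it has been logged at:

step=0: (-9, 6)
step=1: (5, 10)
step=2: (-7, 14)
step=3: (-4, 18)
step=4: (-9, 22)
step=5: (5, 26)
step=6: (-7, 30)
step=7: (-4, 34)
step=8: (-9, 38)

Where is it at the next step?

First: cycles through -9, 5, -7, -4 every 4 steps. Step 9 lands at position 1 of the cycle → 5.
Second: linear, +4 per step → 42 at step 9.

(5, 42)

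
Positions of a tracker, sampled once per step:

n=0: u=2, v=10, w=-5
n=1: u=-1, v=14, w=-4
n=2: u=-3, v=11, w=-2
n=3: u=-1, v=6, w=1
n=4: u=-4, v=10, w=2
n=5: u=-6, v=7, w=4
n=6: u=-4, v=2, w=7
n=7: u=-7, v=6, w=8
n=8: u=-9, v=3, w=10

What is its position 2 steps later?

The moves between consecutive positions are (-3, +4, +1), (-2, -3, +2), (+2, -5, +3), (-3, +4, +1), (-2, -3, +2), (+2, -5, +3), (-3, +4, +1), (-2, -3, +2); they repeat the 3-cycle [(-3, +4, +1), (-2, -3, +2), (+2, -5, +3)].
step 9: apply (+2, -5, +3) → u=-7, v=-2, w=13
step 10: apply (-3, +4, +1) → u=-10, v=2, w=14

u=-10, v=2, w=14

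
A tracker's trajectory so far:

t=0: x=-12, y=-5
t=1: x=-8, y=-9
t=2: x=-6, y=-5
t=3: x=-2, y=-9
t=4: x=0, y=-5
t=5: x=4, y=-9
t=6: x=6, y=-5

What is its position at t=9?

x=16, y=-9

The moves between consecutive positions are (+4,-4), (+2,+4), (+4,-4), (+2,+4), (+4,-4), (+2,+4); they repeat the 2-cycle [(+4,-4), (+2,+4)].
step 7: apply (+4,-4) → x=10, y=-9
step 8: apply (+2,+4) → x=12, y=-5
step 9: apply (+4,-4) → x=16, y=-9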